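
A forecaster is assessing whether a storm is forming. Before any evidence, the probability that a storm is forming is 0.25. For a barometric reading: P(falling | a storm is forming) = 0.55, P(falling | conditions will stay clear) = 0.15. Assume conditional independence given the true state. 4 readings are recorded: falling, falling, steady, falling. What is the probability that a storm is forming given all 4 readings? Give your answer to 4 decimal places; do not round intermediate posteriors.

After 'falling': P(storm) = 0.55·0.2500 / (0.55·0.2500 + 0.15·0.7500) ≈ 0.5500
After 'falling': P(storm) = 0.55·0.5500 / (0.55·0.5500 + 0.15·0.4500) ≈ 0.8176
After 'steady': P(storm) = 0.45·0.8176 / (0.45·0.8176 + 0.85·0.1824) ≈ 0.7035
After 'falling': P(storm) = 0.55·0.7035 / (0.55·0.7035 + 0.15·0.2965) ≈ 0.8969

0.8969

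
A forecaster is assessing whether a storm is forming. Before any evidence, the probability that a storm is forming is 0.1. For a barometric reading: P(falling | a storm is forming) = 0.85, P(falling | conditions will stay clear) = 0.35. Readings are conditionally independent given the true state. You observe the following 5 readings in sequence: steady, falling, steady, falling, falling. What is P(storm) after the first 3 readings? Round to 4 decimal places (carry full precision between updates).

0.0142

Apply Bayes' rule sequentially, carrying P(storm) forward.
After 'steady': P(storm) = 0.15·0.1000 / (0.15·0.1000 + 0.65·0.9000) ≈ 0.0250
After 'falling': P(storm) = 0.85·0.0250 / (0.85·0.0250 + 0.35·0.9750) ≈ 0.0586
After 'steady': P(storm) = 0.15·0.0586 / (0.15·0.0586 + 0.65·0.9414) ≈ 0.0142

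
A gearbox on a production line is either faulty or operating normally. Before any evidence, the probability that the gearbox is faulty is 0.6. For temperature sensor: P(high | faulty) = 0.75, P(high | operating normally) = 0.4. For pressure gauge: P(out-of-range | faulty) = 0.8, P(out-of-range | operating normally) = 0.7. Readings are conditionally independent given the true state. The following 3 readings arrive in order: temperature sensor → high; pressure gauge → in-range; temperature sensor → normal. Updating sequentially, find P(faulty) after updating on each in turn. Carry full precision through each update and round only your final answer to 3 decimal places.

After temperature sensor='high': P(faulty) = 0.75·0.6000 / (0.75·0.6000 + 0.4·0.4000) ≈ 0.7377
After pressure gauge='in-range': P(faulty) = 0.2·0.7377 / (0.2·0.7377 + 0.3·0.2623) ≈ 0.6522
After temperature sensor='normal': P(faulty) = 0.25·0.6522 / (0.25·0.6522 + 0.6·0.3478) ≈ 0.4386

0.439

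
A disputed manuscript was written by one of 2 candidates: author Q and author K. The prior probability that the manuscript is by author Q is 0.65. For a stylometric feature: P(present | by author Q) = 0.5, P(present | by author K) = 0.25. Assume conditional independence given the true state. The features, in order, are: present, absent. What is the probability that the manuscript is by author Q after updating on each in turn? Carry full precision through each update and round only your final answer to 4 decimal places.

0.7123

After 'present': P(author Q) = 0.5·0.6500 / (0.5·0.6500 + 0.25·0.3500) ≈ 0.7879
After 'absent': P(author Q) = 0.5·0.7879 / (0.5·0.7879 + 0.75·0.2121) ≈ 0.7123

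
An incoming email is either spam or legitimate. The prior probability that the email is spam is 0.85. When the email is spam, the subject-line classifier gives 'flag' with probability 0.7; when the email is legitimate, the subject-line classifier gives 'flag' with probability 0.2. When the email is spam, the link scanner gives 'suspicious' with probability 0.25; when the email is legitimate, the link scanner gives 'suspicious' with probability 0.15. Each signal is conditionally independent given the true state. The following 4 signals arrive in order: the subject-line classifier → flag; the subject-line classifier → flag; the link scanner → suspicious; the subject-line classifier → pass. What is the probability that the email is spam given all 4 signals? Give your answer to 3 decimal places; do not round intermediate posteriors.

0.977

After the subject-line classifier='flag': P(spam) = 0.7·0.8500 / (0.7·0.8500 + 0.2·0.1500) ≈ 0.9520
After the subject-line classifier='flag': P(spam) = 0.7·0.9520 / (0.7·0.9520 + 0.2·0.0480) ≈ 0.9858
After the link scanner='suspicious': P(spam) = 0.25·0.9858 / (0.25·0.9858 + 0.15·0.0142) ≈ 0.9914
After the subject-line classifier='pass': P(spam) = 0.3·0.9914 / (0.3·0.9914 + 0.8·0.0086) ≈ 0.9775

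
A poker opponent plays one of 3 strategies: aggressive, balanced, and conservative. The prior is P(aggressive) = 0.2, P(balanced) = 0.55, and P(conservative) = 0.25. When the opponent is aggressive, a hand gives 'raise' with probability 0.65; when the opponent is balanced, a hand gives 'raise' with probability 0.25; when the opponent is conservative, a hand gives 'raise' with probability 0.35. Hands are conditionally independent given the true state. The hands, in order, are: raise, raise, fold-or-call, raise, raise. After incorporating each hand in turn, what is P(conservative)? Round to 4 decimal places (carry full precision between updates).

0.1474

Apply Bayes' rule sequentially, carrying P(conservative) forward.
After 'raise': normaliser = 0.65·0.2000 + 0.25·0.5500 + 0.35·0.2500; P(aggressive) ≈ 0.3662, P(balanced) ≈ 0.3873, P(conservative) ≈ 0.2465
After 'raise': normaliser = 0.65·0.3662 + 0.25·0.3873 + 0.35·0.2465; P(aggressive) ≈ 0.5652, P(balanced) ≈ 0.2299, P(conservative) ≈ 0.2048
After 'fold-or-call': normaliser = 0.35·0.5652 + 0.75·0.2299 + 0.65·0.2048; P(aggressive) ≈ 0.3930, P(balanced) ≈ 0.3426, P(conservative) ≈ 0.2645
After 'raise': normaliser = 0.65·0.3930 + 0.25·0.3426 + 0.35·0.2645; P(aggressive) ≈ 0.5890, P(balanced) ≈ 0.1975, P(conservative) ≈ 0.2135
After 'raise': normaliser = 0.65·0.5890 + 0.25·0.1975 + 0.35·0.2135; P(aggressive) ≈ 0.7552, P(balanced) ≈ 0.0974, P(conservative) ≈ 0.1474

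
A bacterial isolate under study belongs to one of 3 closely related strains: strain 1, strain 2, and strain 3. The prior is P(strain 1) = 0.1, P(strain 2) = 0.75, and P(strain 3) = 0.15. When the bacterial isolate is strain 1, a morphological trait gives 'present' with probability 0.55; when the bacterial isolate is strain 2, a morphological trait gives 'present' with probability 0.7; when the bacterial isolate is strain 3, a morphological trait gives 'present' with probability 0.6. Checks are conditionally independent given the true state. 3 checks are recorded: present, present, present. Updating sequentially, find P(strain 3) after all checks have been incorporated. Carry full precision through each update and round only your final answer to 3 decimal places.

0.106

Each posterior becomes the prior for the next update.
After 'present': normaliser = 0.55·0.1000 + 0.7·0.7500 + 0.6·0.1500; P(strain 1) ≈ 0.0821, P(strain 2) ≈ 0.7836, P(strain 3) ≈ 0.1343
After 'present': normaliser = 0.55·0.0821 + 0.7·0.7836 + 0.6·0.1343; P(strain 1) ≈ 0.0670, P(strain 2) ≈ 0.8135, P(strain 3) ≈ 0.1195
After 'present': normaliser = 0.55·0.0670 + 0.7·0.8135 + 0.6·0.1195; P(strain 1) ≈ 0.0543, P(strain 2) ≈ 0.8399, P(strain 3) ≈ 0.1058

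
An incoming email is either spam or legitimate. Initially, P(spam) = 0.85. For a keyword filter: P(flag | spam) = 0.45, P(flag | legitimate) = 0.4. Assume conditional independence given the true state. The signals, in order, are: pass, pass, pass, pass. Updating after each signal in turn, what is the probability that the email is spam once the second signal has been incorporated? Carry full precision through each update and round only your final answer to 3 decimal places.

0.826

After 'pass': P(spam) = 0.55·0.8500 / (0.55·0.8500 + 0.6·0.1500) ≈ 0.8386
After 'pass': P(spam) = 0.55·0.8386 / (0.55·0.8386 + 0.6·0.1614) ≈ 0.8264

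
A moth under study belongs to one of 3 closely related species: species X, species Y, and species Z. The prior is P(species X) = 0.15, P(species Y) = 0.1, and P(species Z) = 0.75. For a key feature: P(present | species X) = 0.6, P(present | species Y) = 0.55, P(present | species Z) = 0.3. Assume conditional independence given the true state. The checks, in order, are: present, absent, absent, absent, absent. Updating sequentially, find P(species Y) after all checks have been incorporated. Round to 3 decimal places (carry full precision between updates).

After 'present': normaliser = 0.6·0.1500 + 0.55·0.1000 + 0.3·0.7500; P(species X) ≈ 0.2432, P(species Y) ≈ 0.1486, P(species Z) ≈ 0.6081
After 'absent': normaliser = 0.4·0.2432 + 0.45·0.1486 + 0.7·0.6081; P(species X) ≈ 0.1649, P(species Y) ≈ 0.1134, P(species Z) ≈ 0.7216
After 'absent': normaliser = 0.4·0.1649 + 0.45·0.1134 + 0.7·0.7216; P(species X) ≈ 0.1060, P(species Y) ≈ 0.0820, P(species Z) ≈ 0.8119
After 'absent': normaliser = 0.4·0.1060 + 0.45·0.0820 + 0.7·0.8119; P(species X) ≈ 0.0655, P(species Y) ≈ 0.0570, P(species Z) ≈ 0.8775
After 'absent': normaliser = 0.4·0.0655 + 0.45·0.0570 + 0.7·0.8775; P(species X) ≈ 0.0393, P(species Y) ≈ 0.0385, P(species Z) ≈ 0.9222

0.038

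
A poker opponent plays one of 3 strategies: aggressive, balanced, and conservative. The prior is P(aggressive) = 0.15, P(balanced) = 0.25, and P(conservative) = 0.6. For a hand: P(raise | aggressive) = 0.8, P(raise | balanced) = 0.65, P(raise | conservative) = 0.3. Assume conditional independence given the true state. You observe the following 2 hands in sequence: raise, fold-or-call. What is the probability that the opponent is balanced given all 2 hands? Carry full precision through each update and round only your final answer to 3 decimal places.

After 'raise': normaliser = 0.8·0.1500 + 0.65·0.2500 + 0.3·0.6000; P(aggressive) ≈ 0.2595, P(balanced) ≈ 0.3514, P(conservative) ≈ 0.3892
After 'fold-or-call': normaliser = 0.2·0.2595 + 0.35·0.3514 + 0.7·0.3892; P(aggressive) ≈ 0.1160, P(balanced) ≈ 0.2749, P(conservative) ≈ 0.6091

0.275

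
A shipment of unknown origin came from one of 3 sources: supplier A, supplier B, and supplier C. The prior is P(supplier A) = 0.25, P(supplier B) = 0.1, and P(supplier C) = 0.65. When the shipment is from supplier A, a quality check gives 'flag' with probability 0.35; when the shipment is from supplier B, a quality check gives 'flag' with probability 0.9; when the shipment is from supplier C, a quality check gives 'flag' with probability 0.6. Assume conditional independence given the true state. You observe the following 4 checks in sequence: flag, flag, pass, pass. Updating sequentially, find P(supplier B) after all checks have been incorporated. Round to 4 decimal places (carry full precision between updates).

After 'flag': normaliser = 0.35·0.2500 + 0.9·0.1000 + 0.6·0.6500; P(supplier A) ≈ 0.1542, P(supplier B) ≈ 0.1586, P(supplier C) ≈ 0.6872
After 'flag': normaliser = 0.35·0.1542 + 0.9·0.1586 + 0.6·0.6872; P(supplier A) ≈ 0.0886, P(supplier B) ≈ 0.2344, P(supplier C) ≈ 0.6770
After 'pass': normaliser = 0.65·0.0886 + 0.1·0.2344 + 0.4·0.6770; P(supplier A) ≈ 0.1637, P(supplier B) ≈ 0.0666, P(supplier C) ≈ 0.7697
After 'pass': normaliser = 0.65·0.1637 + 0.1·0.0666 + 0.4·0.7697; P(supplier A) ≈ 0.2528, P(supplier B) ≈ 0.0158, P(supplier C) ≈ 0.7314

0.0158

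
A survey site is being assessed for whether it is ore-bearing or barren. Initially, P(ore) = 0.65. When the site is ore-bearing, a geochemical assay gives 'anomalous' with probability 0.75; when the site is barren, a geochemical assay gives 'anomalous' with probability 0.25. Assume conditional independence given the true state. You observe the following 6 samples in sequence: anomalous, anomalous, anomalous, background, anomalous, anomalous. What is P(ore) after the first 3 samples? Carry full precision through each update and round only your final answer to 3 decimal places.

After 'anomalous': P(ore) = 0.75·0.6500 / (0.75·0.6500 + 0.25·0.3500) ≈ 0.8478
After 'anomalous': P(ore) = 0.75·0.8478 / (0.75·0.8478 + 0.25·0.1522) ≈ 0.9435
After 'anomalous': P(ore) = 0.75·0.9435 / (0.75·0.9435 + 0.25·0.0565) ≈ 0.9804

0.980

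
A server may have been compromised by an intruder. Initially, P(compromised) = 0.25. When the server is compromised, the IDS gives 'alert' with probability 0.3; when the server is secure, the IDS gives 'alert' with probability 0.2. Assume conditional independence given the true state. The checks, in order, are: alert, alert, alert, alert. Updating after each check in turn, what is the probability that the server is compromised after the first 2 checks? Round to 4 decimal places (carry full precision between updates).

After 'alert': P(compromised) = 0.3·0.2500 / (0.3·0.2500 + 0.2·0.7500) ≈ 0.3333
After 'alert': P(compromised) = 0.3·0.3333 / (0.3·0.3333 + 0.2·0.6667) ≈ 0.4286

0.4286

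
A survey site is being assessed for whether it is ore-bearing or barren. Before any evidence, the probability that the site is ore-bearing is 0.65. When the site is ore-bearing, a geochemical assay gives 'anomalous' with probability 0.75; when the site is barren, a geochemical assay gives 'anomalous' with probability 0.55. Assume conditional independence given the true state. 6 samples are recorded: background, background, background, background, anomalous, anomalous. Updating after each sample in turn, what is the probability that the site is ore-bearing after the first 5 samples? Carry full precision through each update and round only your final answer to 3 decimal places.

0.194

After 'background': P(ore) = 0.25·0.6500 / (0.25·0.6500 + 0.45·0.3500) ≈ 0.5078
After 'background': P(ore) = 0.25·0.5078 / (0.25·0.5078 + 0.45·0.4922) ≈ 0.3643
After 'background': P(ore) = 0.25·0.3643 / (0.25·0.3643 + 0.45·0.6357) ≈ 0.2415
After 'background': P(ore) = 0.25·0.2415 / (0.25·0.2415 + 0.45·0.7585) ≈ 0.1503
After 'anomalous': P(ore) = 0.75·0.1503 / (0.75·0.1503 + 0.55·0.8497) ≈ 0.1944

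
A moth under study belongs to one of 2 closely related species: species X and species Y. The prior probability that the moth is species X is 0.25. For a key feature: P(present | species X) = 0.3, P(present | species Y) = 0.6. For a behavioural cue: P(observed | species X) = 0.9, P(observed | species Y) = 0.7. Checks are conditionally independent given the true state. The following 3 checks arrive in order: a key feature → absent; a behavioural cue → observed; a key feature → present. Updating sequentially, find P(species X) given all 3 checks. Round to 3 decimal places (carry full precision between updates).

After a key feature='absent': P(species X) = 0.7·0.2500 / (0.7·0.2500 + 0.4·0.7500) ≈ 0.3684
After a behavioural cue='observed': P(species X) = 0.9·0.3684 / (0.9·0.3684 + 0.7·0.6316) ≈ 0.4286
After a key feature='present': P(species X) = 0.3·0.4286 / (0.3·0.4286 + 0.6·0.5714) ≈ 0.2727

0.273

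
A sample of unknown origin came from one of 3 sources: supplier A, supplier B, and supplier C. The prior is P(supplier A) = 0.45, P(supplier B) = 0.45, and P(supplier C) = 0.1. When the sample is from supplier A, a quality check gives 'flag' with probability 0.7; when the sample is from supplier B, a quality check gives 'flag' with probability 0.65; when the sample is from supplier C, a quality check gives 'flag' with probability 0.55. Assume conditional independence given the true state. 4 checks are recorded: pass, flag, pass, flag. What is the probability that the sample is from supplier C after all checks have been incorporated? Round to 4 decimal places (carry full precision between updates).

0.1244

After 'pass': normaliser = 0.3·0.4500 + 0.35·0.4500 + 0.45·0.1000; P(supplier A) ≈ 0.4000, P(supplier B) ≈ 0.4667, P(supplier C) ≈ 0.1333
After 'flag': normaliser = 0.7·0.4000 + 0.65·0.4667 + 0.55·0.1333; P(supplier A) ≈ 0.4264, P(supplier B) ≈ 0.4619, P(supplier C) ≈ 0.1117
After 'pass': normaliser = 0.3·0.4264 + 0.35·0.4619 + 0.45·0.1117; P(supplier A) ≈ 0.3764, P(supplier B) ≈ 0.4757, P(supplier C) ≈ 0.1479
After 'flag': normaliser = 0.7·0.3764 + 0.65·0.4757 + 0.55·0.1479; P(supplier A) ≈ 0.4029, P(supplier B) ≈ 0.4728, P(supplier C) ≈ 0.1244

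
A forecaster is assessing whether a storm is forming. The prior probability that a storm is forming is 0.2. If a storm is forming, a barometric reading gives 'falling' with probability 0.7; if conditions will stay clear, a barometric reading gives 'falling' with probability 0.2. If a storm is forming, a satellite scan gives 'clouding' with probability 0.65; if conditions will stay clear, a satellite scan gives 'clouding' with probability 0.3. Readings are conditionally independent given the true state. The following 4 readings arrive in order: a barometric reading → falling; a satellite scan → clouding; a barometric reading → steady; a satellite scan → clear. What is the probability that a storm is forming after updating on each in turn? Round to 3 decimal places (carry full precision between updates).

0.262

Apply Bayes' rule sequentially, carrying P(storm) forward.
After a barometric reading='falling': P(storm) = 0.7·0.2000 / (0.7·0.2000 + 0.2·0.8000) ≈ 0.4667
After a satellite scan='clouding': P(storm) = 0.65·0.4667 / (0.65·0.4667 + 0.3·0.5333) ≈ 0.6547
After a barometric reading='steady': P(storm) = 0.3·0.6547 / (0.3·0.6547 + 0.8·0.3453) ≈ 0.4155
After a satellite scan='clear': P(storm) = 0.35·0.4155 / (0.35·0.4155 + 0.7·0.5845) ≈ 0.2622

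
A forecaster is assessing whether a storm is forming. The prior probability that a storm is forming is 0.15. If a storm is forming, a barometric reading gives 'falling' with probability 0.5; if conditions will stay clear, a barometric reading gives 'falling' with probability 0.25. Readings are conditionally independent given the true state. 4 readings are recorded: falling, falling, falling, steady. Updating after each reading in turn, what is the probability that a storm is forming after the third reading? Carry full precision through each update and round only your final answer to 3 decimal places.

0.585

After 'falling': P(storm) = 0.5·0.1500 / (0.5·0.1500 + 0.25·0.8500) ≈ 0.2609
After 'falling': P(storm) = 0.5·0.2609 / (0.5·0.2609 + 0.25·0.7391) ≈ 0.4138
After 'falling': P(storm) = 0.5·0.4138 / (0.5·0.4138 + 0.25·0.5862) ≈ 0.5854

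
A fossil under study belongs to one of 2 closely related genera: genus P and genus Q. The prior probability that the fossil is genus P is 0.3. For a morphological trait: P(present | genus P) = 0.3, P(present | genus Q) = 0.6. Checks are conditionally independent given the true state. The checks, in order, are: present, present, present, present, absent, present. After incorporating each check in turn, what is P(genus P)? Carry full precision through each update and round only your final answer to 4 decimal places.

After 'present': P(genus P) = 0.3·0.3000 / (0.3·0.3000 + 0.6·0.7000) ≈ 0.1765
After 'present': P(genus P) = 0.3·0.1765 / (0.3·0.1765 + 0.6·0.8235) ≈ 0.0968
After 'present': P(genus P) = 0.3·0.0968 / (0.3·0.0968 + 0.6·0.9032) ≈ 0.0508
After 'present': P(genus P) = 0.3·0.0508 / (0.3·0.0508 + 0.6·0.9492) ≈ 0.0261
After 'absent': P(genus P) = 0.7·0.0261 / (0.7·0.0261 + 0.4·0.9739) ≈ 0.0448
After 'present': P(genus P) = 0.3·0.0448 / (0.3·0.0448 + 0.6·0.9552) ≈ 0.0229

0.0229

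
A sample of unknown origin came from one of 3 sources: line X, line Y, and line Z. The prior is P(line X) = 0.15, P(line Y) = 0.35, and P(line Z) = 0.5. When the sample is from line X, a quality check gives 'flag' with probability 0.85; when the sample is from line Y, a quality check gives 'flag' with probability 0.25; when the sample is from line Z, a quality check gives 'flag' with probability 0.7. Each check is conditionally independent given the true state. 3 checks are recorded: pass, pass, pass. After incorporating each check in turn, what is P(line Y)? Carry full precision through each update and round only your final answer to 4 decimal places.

0.9134

After 'pass': normaliser = 0.15·0.1500 + 0.75·0.3500 + 0.3·0.5000; P(line X) ≈ 0.0517, P(line Y) ≈ 0.6034, P(line Z) ≈ 0.3448
After 'pass': normaliser = 0.15·0.0517 + 0.75·0.6034 + 0.3·0.3448; P(line X) ≈ 0.0138, P(line Y) ≈ 0.8028, P(line Z) ≈ 0.1835
After 'pass': normaliser = 0.15·0.0138 + 0.75·0.8028 + 0.3·0.1835; P(line X) ≈ 0.0031, P(line Y) ≈ 0.9134, P(line Z) ≈ 0.0835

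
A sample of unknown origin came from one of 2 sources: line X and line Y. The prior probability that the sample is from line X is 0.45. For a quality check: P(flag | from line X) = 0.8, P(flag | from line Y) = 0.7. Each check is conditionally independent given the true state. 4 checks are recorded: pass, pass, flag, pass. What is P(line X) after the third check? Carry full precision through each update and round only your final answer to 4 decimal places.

0.2936

After 'pass': P(line X) = 0.2·0.4500 / (0.2·0.4500 + 0.3·0.5500) ≈ 0.3529
After 'pass': P(line X) = 0.2·0.3529 / (0.2·0.3529 + 0.3·0.6471) ≈ 0.2667
After 'flag': P(line X) = 0.8·0.2667 / (0.8·0.2667 + 0.7·0.7333) ≈ 0.2936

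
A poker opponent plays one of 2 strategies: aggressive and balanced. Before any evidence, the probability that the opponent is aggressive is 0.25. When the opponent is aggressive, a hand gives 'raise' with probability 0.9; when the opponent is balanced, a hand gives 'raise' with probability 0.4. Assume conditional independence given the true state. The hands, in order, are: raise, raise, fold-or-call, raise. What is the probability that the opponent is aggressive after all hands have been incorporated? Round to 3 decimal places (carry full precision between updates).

After 'raise': P(aggressive) = 0.9·0.2500 / (0.9·0.2500 + 0.4·0.7500) ≈ 0.4286
After 'raise': P(aggressive) = 0.9·0.4286 / (0.9·0.4286 + 0.4·0.5714) ≈ 0.6279
After 'fold-or-call': P(aggressive) = 0.1·0.6279 / (0.1·0.6279 + 0.6·0.3721) ≈ 0.2195
After 'raise': P(aggressive) = 0.9·0.2195 / (0.9·0.2195 + 0.4·0.7805) ≈ 0.3876

0.388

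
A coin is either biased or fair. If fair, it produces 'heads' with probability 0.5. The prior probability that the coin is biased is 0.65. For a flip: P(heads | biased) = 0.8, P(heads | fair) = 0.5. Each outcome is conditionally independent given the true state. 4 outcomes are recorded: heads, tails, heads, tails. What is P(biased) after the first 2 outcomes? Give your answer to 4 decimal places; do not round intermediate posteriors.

0.5431

Each posterior becomes the prior for the next update.
After 'heads': P(biased) = 0.8·0.6500 / (0.8·0.6500 + 0.5·0.3500) ≈ 0.7482
After 'tails': P(biased) = 0.2·0.7482 / (0.2·0.7482 + 0.5·0.2518) ≈ 0.5431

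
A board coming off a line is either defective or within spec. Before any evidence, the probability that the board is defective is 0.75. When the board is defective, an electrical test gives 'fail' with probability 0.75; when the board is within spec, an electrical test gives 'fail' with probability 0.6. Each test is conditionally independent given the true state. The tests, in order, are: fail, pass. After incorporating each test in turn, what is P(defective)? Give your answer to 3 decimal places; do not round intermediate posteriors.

After 'fail': P(defective) = 0.75·0.7500 / (0.75·0.7500 + 0.6·0.2500) ≈ 0.7895
After 'pass': P(defective) = 0.25·0.7895 / (0.25·0.7895 + 0.4·0.2105) ≈ 0.7009

0.701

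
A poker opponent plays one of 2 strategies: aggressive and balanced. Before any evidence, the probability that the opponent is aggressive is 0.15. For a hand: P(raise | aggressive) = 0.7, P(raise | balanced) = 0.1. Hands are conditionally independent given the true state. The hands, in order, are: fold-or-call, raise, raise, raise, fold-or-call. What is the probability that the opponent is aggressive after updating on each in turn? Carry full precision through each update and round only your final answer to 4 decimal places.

0.8706

After 'fold-or-call': P(aggressive) = 0.3·0.1500 / (0.3·0.1500 + 0.9·0.8500) ≈ 0.0556
After 'raise': P(aggressive) = 0.7·0.0556 / (0.7·0.0556 + 0.1·0.9444) ≈ 0.2917
After 'raise': P(aggressive) = 0.7·0.2917 / (0.7·0.2917 + 0.1·0.7083) ≈ 0.7424
After 'raise': P(aggressive) = 0.7·0.7424 / (0.7·0.7424 + 0.1·0.2576) ≈ 0.9528
After 'fold-or-call': P(aggressive) = 0.3·0.9528 / (0.3·0.9528 + 0.9·0.0472) ≈ 0.8706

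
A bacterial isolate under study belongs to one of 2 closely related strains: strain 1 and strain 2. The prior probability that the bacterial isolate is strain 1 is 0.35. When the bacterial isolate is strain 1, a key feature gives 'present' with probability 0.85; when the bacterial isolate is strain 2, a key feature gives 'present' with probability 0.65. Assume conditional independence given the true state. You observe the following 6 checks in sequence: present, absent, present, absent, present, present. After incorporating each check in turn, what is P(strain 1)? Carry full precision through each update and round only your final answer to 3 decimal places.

0.224

After 'present': P(strain 1) = 0.85·0.3500 / (0.85·0.3500 + 0.65·0.6500) ≈ 0.4132
After 'absent': P(strain 1) = 0.15·0.4132 / (0.15·0.4132 + 0.35·0.5868) ≈ 0.2318
After 'present': P(strain 1) = 0.85·0.2318 / (0.85·0.2318 + 0.65·0.7682) ≈ 0.2830
After 'absent': P(strain 1) = 0.15·0.2830 / (0.15·0.2830 + 0.35·0.7170) ≈ 0.1447
After 'present': P(strain 1) = 0.85·0.1447 / (0.85·0.1447 + 0.65·0.8553) ≈ 0.1811
After 'present': P(strain 1) = 0.85·0.1811 / (0.85·0.1811 + 0.65·0.8189) ≈ 0.2243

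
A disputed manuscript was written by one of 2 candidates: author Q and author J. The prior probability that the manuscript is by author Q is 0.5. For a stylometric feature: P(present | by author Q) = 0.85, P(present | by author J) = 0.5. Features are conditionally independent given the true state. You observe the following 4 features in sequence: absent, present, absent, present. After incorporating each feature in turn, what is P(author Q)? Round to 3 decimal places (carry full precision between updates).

After 'absent': P(author Q) = 0.15·0.5000 / (0.15·0.5000 + 0.5·0.5000) ≈ 0.2308
After 'present': P(author Q) = 0.85·0.2308 / (0.85·0.2308 + 0.5·0.7692) ≈ 0.3377
After 'absent': P(author Q) = 0.15·0.3377 / (0.15·0.3377 + 0.5·0.6623) ≈ 0.1327
After 'present': P(author Q) = 0.85·0.1327 / (0.85·0.1327 + 0.5·0.8673) ≈ 0.2064

0.206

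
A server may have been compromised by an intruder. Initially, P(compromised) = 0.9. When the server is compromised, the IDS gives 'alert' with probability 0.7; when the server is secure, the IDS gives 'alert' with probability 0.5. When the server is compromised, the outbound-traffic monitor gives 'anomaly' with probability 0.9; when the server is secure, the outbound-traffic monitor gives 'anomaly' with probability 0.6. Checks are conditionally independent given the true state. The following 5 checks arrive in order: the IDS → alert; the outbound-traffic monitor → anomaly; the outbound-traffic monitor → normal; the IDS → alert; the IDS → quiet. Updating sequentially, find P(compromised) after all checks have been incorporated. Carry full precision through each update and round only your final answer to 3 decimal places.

0.799

After the IDS='alert': P(compromised) = 0.7·0.9000 / (0.7·0.9000 + 0.5·0.1000) ≈ 0.9265
After the outbound-traffic monitor='anomaly': P(compromised) = 0.9·0.9265 / (0.9·0.9265 + 0.6·0.0735) ≈ 0.9497
After the outbound-traffic monitor='normal': P(compromised) = 0.1·0.9497 / (0.1·0.9497 + 0.4·0.0503) ≈ 0.8253
After the IDS='alert': P(compromised) = 0.7·0.8253 / (0.7·0.8253 + 0.5·0.1747) ≈ 0.8687
After the IDS='quiet': P(compromised) = 0.3·0.8687 / (0.3·0.8687 + 0.5·0.1313) ≈ 0.7988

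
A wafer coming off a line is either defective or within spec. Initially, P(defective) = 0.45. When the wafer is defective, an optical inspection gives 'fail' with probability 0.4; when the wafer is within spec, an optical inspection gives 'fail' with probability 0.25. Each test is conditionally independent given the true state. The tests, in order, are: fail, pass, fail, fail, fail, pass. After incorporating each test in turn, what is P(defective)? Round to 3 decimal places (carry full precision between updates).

After 'fail': P(defective) = 0.4·0.4500 / (0.4·0.4500 + 0.25·0.5500) ≈ 0.5669
After 'pass': P(defective) = 0.6·0.5669 / (0.6·0.5669 + 0.75·0.4331) ≈ 0.5115
After 'fail': P(defective) = 0.4·0.5115 / (0.4·0.5115 + 0.25·0.4885) ≈ 0.6263
After 'fail': P(defective) = 0.4·0.6263 / (0.4·0.6263 + 0.25·0.3737) ≈ 0.7283
After 'fail': P(defective) = 0.4·0.7283 / (0.4·0.7283 + 0.25·0.2717) ≈ 0.8110
After 'pass': P(defective) = 0.6·0.8110 / (0.6·0.8110 + 0.75·0.1890) ≈ 0.7744

0.774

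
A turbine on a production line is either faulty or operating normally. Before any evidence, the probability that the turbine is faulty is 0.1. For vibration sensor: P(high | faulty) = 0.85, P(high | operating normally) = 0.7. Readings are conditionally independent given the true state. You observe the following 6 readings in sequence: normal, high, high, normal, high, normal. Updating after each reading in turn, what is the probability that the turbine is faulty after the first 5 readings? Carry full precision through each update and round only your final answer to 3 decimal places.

After 'normal': P(faulty) = 0.15·0.1000 / (0.15·0.1000 + 0.3·0.9000) ≈ 0.0526
After 'high': P(faulty) = 0.85·0.0526 / (0.85·0.0526 + 0.7·0.9474) ≈ 0.0632
After 'high': P(faulty) = 0.85·0.0632 / (0.85·0.0632 + 0.7·0.9368) ≈ 0.0757
After 'normal': P(faulty) = 0.15·0.0757 / (0.15·0.0757 + 0.3·0.9243) ≈ 0.0393
After 'high': P(faulty) = 0.85·0.0393 / (0.85·0.0393 + 0.7·0.9607) ≈ 0.0474

0.047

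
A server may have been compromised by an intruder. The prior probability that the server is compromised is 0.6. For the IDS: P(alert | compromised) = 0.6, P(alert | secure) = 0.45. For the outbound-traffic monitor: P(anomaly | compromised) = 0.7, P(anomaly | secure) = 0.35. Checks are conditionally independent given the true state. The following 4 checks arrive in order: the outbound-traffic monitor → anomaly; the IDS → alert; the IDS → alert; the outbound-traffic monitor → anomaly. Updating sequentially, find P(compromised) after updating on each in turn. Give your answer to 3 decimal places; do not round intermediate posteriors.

After the outbound-traffic monitor='anomaly': P(compromised) = 0.7·0.6000 / (0.7·0.6000 + 0.35·0.4000) ≈ 0.7500
After the IDS='alert': P(compromised) = 0.6·0.7500 / (0.6·0.7500 + 0.45·0.2500) ≈ 0.8000
After the IDS='alert': P(compromised) = 0.6·0.8000 / (0.6·0.8000 + 0.45·0.2000) ≈ 0.8421
After the outbound-traffic monitor='anomaly': P(compromised) = 0.7·0.8421 / (0.7·0.8421 + 0.35·0.1579) ≈ 0.9143

0.914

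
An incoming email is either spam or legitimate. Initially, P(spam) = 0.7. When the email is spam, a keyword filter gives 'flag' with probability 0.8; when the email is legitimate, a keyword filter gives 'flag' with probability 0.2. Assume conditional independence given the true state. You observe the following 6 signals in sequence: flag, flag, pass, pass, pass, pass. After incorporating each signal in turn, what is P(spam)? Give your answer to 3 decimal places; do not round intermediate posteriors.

0.127

After 'flag': P(spam) = 0.8·0.7000 / (0.8·0.7000 + 0.2·0.3000) ≈ 0.9032
After 'flag': P(spam) = 0.8·0.9032 / (0.8·0.9032 + 0.2·0.0968) ≈ 0.9739
After 'pass': P(spam) = 0.2·0.9739 / (0.2·0.9739 + 0.8·0.0261) ≈ 0.9032
After 'pass': P(spam) = 0.2·0.9032 / (0.2·0.9032 + 0.8·0.0968) ≈ 0.7000
After 'pass': P(spam) = 0.2·0.7000 / (0.2·0.7000 + 0.8·0.3000) ≈ 0.3684
After 'pass': P(spam) = 0.2·0.3684 / (0.2·0.3684 + 0.8·0.6316) ≈ 0.1273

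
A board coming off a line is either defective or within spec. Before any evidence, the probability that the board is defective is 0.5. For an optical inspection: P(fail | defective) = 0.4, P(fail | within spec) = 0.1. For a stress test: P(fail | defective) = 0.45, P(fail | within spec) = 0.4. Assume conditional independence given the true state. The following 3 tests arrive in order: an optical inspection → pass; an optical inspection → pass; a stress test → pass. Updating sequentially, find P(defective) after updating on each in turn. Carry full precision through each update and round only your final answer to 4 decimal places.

0.2895

After an optical inspection='pass': P(defective) = 0.6·0.5000 / (0.6·0.5000 + 0.9·0.5000) ≈ 0.4000
After an optical inspection='pass': P(defective) = 0.6·0.4000 / (0.6·0.4000 + 0.9·0.6000) ≈ 0.3077
After a stress test='pass': P(defective) = 0.55·0.3077 / (0.55·0.3077 + 0.6·0.6923) ≈ 0.2895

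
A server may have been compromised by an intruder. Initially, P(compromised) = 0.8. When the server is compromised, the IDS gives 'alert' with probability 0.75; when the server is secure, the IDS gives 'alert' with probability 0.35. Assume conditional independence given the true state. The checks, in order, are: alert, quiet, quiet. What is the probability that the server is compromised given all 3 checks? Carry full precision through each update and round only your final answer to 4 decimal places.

Each posterior becomes the prior for the next update.
After 'alert': P(compromised) = 0.75·0.8000 / (0.75·0.8000 + 0.35·0.2000) ≈ 0.8955
After 'quiet': P(compromised) = 0.25·0.8955 / (0.25·0.8955 + 0.65·0.1045) ≈ 0.7673
After 'quiet': P(compromised) = 0.25·0.7673 / (0.25·0.7673 + 0.65·0.2327) ≈ 0.5591

0.5591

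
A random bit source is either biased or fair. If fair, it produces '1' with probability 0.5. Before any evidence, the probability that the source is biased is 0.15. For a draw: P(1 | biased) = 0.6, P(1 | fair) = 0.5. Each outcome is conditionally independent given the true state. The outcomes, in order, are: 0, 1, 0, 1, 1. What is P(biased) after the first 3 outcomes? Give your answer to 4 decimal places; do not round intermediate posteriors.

0.1194

Each posterior becomes the prior for the next update.
After '0': P(biased) = 0.4·0.1500 / (0.4·0.1500 + 0.5·0.8500) ≈ 0.1237
After '1': P(biased) = 0.6·0.1237 / (0.6·0.1237 + 0.5·0.8763) ≈ 0.1449
After '0': P(biased) = 0.4·0.1449 / (0.4·0.1449 + 0.5·0.8551) ≈ 0.1194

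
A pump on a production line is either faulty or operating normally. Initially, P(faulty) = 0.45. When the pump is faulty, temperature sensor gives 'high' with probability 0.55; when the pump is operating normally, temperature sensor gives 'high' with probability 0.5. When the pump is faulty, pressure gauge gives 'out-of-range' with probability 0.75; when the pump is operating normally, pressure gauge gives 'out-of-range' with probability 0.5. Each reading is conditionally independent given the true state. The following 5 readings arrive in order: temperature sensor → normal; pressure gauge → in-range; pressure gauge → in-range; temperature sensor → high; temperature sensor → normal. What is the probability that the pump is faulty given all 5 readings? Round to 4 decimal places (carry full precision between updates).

0.1542

After temperature sensor='normal': P(faulty) = 0.45·0.4500 / (0.45·0.4500 + 0.5·0.5500) ≈ 0.4241
After pressure gauge='in-range': P(faulty) = 0.25·0.4241 / (0.25·0.4241 + 0.5·0.5759) ≈ 0.2691
After pressure gauge='in-range': P(faulty) = 0.25·0.2691 / (0.25·0.2691 + 0.5·0.7309) ≈ 0.1555
After temperature sensor='high': P(faulty) = 0.55·0.1555 / (0.55·0.1555 + 0.5·0.8445) ≈ 0.1684
After temperature sensor='normal': P(faulty) = 0.45·0.1684 / (0.45·0.1684 + 0.5·0.8316) ≈ 0.1542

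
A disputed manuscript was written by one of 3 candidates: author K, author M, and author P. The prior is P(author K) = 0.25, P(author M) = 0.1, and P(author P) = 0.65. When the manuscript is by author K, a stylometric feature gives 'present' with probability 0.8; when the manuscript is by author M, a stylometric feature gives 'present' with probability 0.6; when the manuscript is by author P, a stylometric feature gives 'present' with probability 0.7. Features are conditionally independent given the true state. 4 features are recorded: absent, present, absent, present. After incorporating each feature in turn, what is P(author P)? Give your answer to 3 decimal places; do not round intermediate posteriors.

0.702

Each posterior becomes the prior for the next update.
After 'absent': normaliser = 0.2·0.2500 + 0.4·0.1000 + 0.3·0.6500; P(author K) ≈ 0.1754, P(author M) ≈ 0.1404, P(author P) ≈ 0.6842
After 'present': normaliser = 0.8·0.1754 + 0.6·0.1404 + 0.7·0.6842; P(author K) ≈ 0.1995, P(author M) ≈ 0.1197, P(author P) ≈ 0.6808
After 'absent': normaliser = 0.2·0.1995 + 0.4·0.1197 + 0.3·0.6808; P(author K) ≈ 0.1366, P(author M) ≈ 0.1640, P(author P) ≈ 0.6994
After 'present': normaliser = 0.8·0.1366 + 0.6·0.1640 + 0.7·0.6994; P(author K) ≈ 0.1568, P(author M) ≈ 0.1411, P(author P) ≈ 0.7021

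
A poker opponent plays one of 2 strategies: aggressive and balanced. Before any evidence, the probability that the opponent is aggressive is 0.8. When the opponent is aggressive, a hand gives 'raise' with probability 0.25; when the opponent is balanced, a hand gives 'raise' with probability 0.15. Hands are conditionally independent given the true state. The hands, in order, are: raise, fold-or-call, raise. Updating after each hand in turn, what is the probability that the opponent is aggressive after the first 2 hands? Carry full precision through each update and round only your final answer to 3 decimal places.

After 'raise': P(aggressive) = 0.25·0.8000 / (0.25·0.8000 + 0.15·0.2000) ≈ 0.8696
After 'fold-or-call': P(aggressive) = 0.75·0.8696 / (0.75·0.8696 + 0.85·0.1304) ≈ 0.8547

0.855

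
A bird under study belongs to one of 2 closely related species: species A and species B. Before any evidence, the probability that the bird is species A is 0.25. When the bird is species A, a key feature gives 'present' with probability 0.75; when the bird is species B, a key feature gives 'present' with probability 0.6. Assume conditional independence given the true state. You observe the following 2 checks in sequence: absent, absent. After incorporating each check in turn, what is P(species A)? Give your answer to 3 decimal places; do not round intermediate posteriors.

Apply Bayes' rule sequentially, carrying P(species A) forward.
After 'absent': P(species A) = 0.25·0.2500 / (0.25·0.2500 + 0.4·0.7500) ≈ 0.1724
After 'absent': P(species A) = 0.25·0.1724 / (0.25·0.1724 + 0.4·0.8276) ≈ 0.1152

0.115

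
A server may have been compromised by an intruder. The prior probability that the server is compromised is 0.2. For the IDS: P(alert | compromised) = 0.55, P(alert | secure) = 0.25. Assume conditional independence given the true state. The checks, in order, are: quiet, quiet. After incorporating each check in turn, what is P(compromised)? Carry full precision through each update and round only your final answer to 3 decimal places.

0.083

Apply Bayes' rule sequentially, carrying P(compromised) forward.
After 'quiet': P(compromised) = 0.45·0.2000 / (0.45·0.2000 + 0.75·0.8000) ≈ 0.1304
After 'quiet': P(compromised) = 0.45·0.1304 / (0.45·0.1304 + 0.75·0.8696) ≈ 0.0826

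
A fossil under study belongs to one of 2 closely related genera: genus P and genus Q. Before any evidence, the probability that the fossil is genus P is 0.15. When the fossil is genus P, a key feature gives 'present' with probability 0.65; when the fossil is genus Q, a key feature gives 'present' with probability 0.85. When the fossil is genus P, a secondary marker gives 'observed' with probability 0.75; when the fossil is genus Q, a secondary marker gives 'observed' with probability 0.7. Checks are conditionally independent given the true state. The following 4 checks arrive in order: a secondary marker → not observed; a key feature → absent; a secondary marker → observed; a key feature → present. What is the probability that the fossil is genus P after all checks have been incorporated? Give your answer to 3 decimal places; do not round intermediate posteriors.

0.219

After a secondary marker='not observed': P(genus P) = 0.25·0.1500 / (0.25·0.1500 + 0.3·0.8500) ≈ 0.1282
After a key feature='absent': P(genus P) = 0.35·0.1282 / (0.35·0.1282 + 0.15·0.8718) ≈ 0.2555
After a secondary marker='observed': P(genus P) = 0.75·0.2555 / (0.75·0.2555 + 0.7·0.7445) ≈ 0.2688
After a key feature='present': P(genus P) = 0.65·0.2688 / (0.65·0.2688 + 0.85·0.7312) ≈ 0.2194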